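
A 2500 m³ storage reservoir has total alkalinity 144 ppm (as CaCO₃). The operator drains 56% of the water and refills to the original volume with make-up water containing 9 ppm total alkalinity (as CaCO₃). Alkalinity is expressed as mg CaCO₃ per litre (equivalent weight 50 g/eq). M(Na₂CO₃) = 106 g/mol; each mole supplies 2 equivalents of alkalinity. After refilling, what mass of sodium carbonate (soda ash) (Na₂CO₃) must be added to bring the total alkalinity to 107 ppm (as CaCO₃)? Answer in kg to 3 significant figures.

Volume: 2500 m³ = 2,500,000 L.
After draining 56% and refilling: 144 × 0.44 + 9 × 0.56 = 68.4 ppm.
Deficit to target: 107 − 68.4 = 38.6 mg/L.
As CaCO₃: 38.6 mg/L × 2,500,000 L = 96,500 g; ÷ 50 g/eq ÷ 2 = 965 mol Na₂CO₃.
Mass: 965 × 106 = 102,300 g.

102 kg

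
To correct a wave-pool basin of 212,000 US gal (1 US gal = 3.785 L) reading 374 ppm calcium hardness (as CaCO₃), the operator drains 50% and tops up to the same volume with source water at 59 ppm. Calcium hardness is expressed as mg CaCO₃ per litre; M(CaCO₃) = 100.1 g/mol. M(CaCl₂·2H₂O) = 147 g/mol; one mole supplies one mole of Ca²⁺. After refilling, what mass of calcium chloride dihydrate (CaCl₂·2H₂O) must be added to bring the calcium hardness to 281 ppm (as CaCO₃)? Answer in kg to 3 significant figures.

Volume: 212,000 US gal × 3.785 L/gal = 802,420 L.
After draining 50% and refilling: 374 × 0.50 + 59 × 0.50 = 216.5 ppm.
Deficit to target: 281 − 216.5 = 64.5 mg/L.
As CaCO₃: 64.5 mg/L × 802,420 L = 51,760 g; ÷ 100.1 = 517 mol Ca²⁺.
Mass: 517 × 147 = 76,010 g.

76.0 kg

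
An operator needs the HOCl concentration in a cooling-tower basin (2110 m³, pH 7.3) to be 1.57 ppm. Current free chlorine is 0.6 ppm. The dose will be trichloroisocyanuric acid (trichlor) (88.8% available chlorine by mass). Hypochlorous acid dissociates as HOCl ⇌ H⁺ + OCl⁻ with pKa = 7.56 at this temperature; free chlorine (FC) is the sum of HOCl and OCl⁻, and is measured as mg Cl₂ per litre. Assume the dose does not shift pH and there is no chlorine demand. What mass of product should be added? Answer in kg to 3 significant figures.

4.35 kg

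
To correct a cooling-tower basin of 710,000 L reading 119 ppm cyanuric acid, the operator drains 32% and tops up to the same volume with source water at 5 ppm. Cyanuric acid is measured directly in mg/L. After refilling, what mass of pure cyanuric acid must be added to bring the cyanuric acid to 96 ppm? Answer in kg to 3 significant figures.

9.57 kg

After draining 32% and refilling: 119 × 0.68 + 5 × 0.32 = 82.52 ppm.
Deficit to target: 96 − 82.52 = 13.48 mg/L.
Mass: 13.48 mg/L × 710,000 L = 9571 g cyanuric acid.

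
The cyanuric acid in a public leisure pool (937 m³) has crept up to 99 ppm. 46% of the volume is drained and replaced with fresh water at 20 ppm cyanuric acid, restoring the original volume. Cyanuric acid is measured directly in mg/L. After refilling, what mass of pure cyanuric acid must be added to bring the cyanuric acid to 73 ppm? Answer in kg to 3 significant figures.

Volume: 937 m³ = 937,000 L.
After draining 46% and refilling: 99 × 0.54 + 20 × 0.46 = 62.66 ppm.
Deficit to target: 73 − 62.66 = 10.34 mg/L.
Mass: 10.34 mg/L × 937,000 L = 9689 g cyanuric acid.

9.69 kg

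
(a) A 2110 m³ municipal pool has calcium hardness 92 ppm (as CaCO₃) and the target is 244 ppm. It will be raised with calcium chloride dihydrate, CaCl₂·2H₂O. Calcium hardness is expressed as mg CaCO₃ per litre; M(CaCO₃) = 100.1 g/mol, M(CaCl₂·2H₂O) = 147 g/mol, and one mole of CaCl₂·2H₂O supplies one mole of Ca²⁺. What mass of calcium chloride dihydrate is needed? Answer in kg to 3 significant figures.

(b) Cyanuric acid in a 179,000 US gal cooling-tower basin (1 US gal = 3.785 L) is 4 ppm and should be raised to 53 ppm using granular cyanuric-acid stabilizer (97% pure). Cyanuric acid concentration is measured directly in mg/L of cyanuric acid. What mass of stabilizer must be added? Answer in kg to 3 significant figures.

(a) 471 kg; (b) 34.2 kg

(a) Volume: 2110 m³ = 2,110,000 L.
(a) Hardness to add: (244 − 92) = 152 mg/L as CaCO₃ × 2,110,000 L = 320,700 g as CaCO₃.
(a) Moles of Ca²⁺ (1 mol Ca²⁺ ≡ 1 mol CaCO₃): 320,700 / 100.1 g/mol = 3204 mol.
(a) Mass of CaCl₂·2H₂O: 3204 × 147 = 471,000 g.

(b) Volume: 179,000 US gal × 3.785 L/gal = 677,515 L.
(b) CYA to add: (53 − 4) = 49 mg/L × 677,515 L = 33,200 g cyanuric acid.
(b) At 97% purity: 33,200 / 0.97 = 34,220 g product.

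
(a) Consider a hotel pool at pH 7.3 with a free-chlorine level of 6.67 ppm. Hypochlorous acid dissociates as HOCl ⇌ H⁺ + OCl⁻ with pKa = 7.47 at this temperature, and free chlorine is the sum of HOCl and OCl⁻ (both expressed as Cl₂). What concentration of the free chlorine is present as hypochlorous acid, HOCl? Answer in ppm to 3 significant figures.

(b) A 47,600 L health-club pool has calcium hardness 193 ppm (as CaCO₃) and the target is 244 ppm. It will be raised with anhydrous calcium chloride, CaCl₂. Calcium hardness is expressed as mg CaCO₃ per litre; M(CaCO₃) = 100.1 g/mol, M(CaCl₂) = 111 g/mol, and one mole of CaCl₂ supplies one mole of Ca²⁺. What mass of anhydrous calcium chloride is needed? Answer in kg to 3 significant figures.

(a) [OCl⁻]/[HOCl] = 10^(pH − pKa) = 10^(7.3 − 7.47) = 10^-0.17 = 0.6761.
(a) Fraction as HOCl = 1 / (1 + 0.6761) = 0.5966.
(a) HOCl = 0.5966 × 6.67 ppm = 3.98 ppm.

(b) Hardness to add: (244 − 193) = 51 mg/L as CaCO₃ × 47,600 L = 2428 g as CaCO₃.
(b) Moles of Ca²⁺ (1 mol Ca²⁺ ≡ 1 mol CaCO₃): 2428 / 100.1 g/mol = 24.25 mol.
(b) Mass of CaCl₂: 24.25 × 111 = 2692 g.

(a) 3.98 ppm; (b) 2.69 kg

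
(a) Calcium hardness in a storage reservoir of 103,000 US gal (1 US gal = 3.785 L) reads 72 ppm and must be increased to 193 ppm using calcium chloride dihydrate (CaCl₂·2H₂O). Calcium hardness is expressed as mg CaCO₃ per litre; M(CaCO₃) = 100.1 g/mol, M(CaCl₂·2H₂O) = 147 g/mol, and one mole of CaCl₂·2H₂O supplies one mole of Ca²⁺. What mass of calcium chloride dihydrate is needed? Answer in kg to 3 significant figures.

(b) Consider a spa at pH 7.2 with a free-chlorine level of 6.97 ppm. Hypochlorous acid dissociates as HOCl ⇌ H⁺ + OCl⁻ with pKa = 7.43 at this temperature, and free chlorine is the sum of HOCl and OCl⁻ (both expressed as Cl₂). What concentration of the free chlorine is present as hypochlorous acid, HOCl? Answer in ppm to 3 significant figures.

(a) 69.3 kg; (b) 4.39 ppm

(a) Volume: 103,000 US gal × 3.785 L/gal = 389,855 L.
(a) Hardness to add: (193 − 72) = 121 mg/L as CaCO₃ × 389,855 L = 47,170 g as CaCO₃.
(a) Moles of Ca²⁺ (1 mol Ca²⁺ ≡ 1 mol CaCO₃): 47,170 / 100.1 g/mol = 471.3 mol.
(a) Mass of CaCl₂·2H₂O: 471.3 × 147 = 69,270 g.

(b) [OCl⁻]/[HOCl] = 10^(pH − pKa) = 10^(7.2 − 7.43) = 10^-0.23 = 0.5888.
(b) Fraction as HOCl = 1 / (1 + 0.5888) = 0.6294.
(b) HOCl = 0.6294 × 6.97 ppm = 4.387 ppm.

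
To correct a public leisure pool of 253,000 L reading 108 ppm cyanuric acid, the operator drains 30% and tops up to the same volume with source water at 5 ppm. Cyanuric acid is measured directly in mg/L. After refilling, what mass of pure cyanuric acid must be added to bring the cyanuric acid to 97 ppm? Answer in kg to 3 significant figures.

After draining 30% and refilling: 108 × 0.70 + 5 × 0.30 = 77.1 ppm.
Deficit to target: 97 − 77.1 = 19.9 mg/L.
Mass: 19.9 mg/L × 253,000 L = 5035 g cyanuric acid.

5.03 kg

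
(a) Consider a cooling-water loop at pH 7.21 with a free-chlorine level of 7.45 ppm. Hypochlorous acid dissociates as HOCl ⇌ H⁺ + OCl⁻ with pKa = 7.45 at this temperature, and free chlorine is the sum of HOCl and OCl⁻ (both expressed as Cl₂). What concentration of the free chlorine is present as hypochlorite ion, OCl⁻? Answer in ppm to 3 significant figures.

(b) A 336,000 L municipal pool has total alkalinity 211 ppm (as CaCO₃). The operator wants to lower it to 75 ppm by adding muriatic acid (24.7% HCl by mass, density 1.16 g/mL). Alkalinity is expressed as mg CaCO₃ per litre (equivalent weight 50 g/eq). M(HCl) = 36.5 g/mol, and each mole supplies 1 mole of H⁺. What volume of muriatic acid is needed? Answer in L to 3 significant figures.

(a) [OCl⁻]/[HOCl] = 10^(pH − pKa) = 10^(7.21 − 7.45) = 10^-0.24 = 0.5754.
(a) Fraction as HOCl = 1 / (1 + 0.5754) = 0.6347.
(a) OCl⁻ = (1 − 0.6347) × 7.45 ppm = 2.721 ppm.

(b) Alkalinity to neutralize: (211 − 75) = 136 mg/L as CaCO₃ × 336,000 L = 45,700 g as CaCO₃.
(b) Equivalents of H⁺ required: 45,700 ÷ 50 g/eq = 913.9 eq = 913.9 mol HCl.
(b) Mass of HCl: 913.9 × 36.5 = 33,360 g.
(b) Mass of 24.7% solution: 33,360 / 0.247 = 135,100 g.
(b) Volume: 135,100 g ÷ 1.16 g/mL = 116,400 mL.

(a) 2.72 ppm; (b) 116 L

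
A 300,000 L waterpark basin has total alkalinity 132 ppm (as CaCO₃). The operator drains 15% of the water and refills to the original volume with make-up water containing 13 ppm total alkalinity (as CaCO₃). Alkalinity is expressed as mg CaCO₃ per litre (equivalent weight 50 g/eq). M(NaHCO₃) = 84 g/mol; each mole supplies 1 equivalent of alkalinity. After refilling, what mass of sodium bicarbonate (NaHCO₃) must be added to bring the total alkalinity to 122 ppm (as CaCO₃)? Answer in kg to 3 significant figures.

After draining 15% and refilling: 132 × 0.85 + 13 × 0.15 = 114.15 ppm.
Deficit to target: 122 − 114.15 = 7.85 mg/L.
As CaCO₃: 7.85 mg/L × 300,000 L = 2355 g; ÷ 50 g/eq ÷ 1 = 47.1 mol NaHCO₃.
Mass: 47.1 × 84 = 3956 g.

3.96 kg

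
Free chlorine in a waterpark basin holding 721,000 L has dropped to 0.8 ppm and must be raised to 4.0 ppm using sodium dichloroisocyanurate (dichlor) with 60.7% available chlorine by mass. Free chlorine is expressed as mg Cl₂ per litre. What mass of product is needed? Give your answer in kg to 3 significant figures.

Chlorine deficit: 4.0 − 0.8 = 3.2 ppm = 3.2 mg/L as Cl₂.
Cl₂ equivalent needed: 3.2 mg/L × 721,000 L = 2,307,000 mg = 2307 g.
Product at 60.7% available chlorine: 2307 / 0.607 = 3801 g.

3.80 kg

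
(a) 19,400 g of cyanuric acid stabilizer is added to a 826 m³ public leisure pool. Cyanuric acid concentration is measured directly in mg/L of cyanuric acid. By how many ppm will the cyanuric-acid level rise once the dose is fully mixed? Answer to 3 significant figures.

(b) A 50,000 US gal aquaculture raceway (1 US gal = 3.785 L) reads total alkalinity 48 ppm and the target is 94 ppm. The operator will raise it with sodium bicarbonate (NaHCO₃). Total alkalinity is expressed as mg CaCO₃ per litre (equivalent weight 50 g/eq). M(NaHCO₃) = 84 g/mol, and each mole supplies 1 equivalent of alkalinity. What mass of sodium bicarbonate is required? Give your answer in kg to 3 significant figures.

(a) Volume: 826 m³ = 826,000 L.
(a) Rise: 19,400 g / 826,000 L × 1000 = 23.49 mg/L.

(b) Volume: 50,000 US gal × 3.785 L/gal = 189,250 L.
(b) Alkalinity to add: (94 − 48) = 46 mg/L as CaCO₃ × 189,250 L = 8706 g as CaCO₃.
(b) Equivalents: 8706 g ÷ 50 g/eq = 174.1 eq.
(b) NaHCO₃ supplies 1 eq per mole → 174.1 mol.
(b) Mass: 174.1 mol × 84 g/mol = 14,630 g.

(a) 23.5 ppm; (b) 14.6 kg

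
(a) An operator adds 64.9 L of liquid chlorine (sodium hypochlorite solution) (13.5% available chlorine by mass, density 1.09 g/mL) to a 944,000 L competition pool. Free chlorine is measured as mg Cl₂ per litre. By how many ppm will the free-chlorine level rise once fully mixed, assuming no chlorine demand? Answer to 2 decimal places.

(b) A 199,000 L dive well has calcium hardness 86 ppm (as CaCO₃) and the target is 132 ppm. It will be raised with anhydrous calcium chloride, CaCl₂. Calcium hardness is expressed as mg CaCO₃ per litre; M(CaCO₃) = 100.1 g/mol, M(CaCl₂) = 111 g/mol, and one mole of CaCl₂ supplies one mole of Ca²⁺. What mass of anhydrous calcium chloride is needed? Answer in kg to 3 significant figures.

(a) 10.12 ppm; (b) 10.2 kg

(a) Mass of solution: 64.9 L × 1000 mL/L × 1.09 g/mL = 70,740 g.
(a) Available chlorine delivered: 70,740 g × 0.135 = 9550 g as Cl₂.
(a) Concentration rise: 9550 g / 944,000 L = 10.12 mg/L = 10.12 ppm.

(b) Hardness to add: (132 − 86) = 46 mg/L as CaCO₃ × 199,000 L = 9154 g as CaCO₃.
(b) Moles of Ca²⁺ (1 mol Ca²⁺ ≡ 1 mol CaCO₃): 9154 / 100.1 g/mol = 91.45 mol.
(b) Mass of CaCl₂: 91.45 × 111 = 10,150 g.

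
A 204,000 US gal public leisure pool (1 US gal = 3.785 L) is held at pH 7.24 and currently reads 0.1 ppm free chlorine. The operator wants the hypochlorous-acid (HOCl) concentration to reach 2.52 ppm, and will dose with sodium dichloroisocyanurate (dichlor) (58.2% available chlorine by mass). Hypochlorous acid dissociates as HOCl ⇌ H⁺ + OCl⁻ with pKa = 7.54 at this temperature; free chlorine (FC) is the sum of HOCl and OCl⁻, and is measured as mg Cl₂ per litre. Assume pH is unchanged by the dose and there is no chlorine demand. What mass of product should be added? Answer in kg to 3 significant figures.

4.89 kg

Volume: 204,000 US gal × 3.785 L/gal = 772,140 L.
[OCl⁻]/[HOCl] = 10^(pH − pKa) = 10^(7.24 − 7.54) = 0.5012; fraction as HOCl = 1/(1 + 0.5012) = 0.6661.
Free chlorine required for 2.52 ppm HOCl: 2.52 / 0.6661 = 3.783 ppm.
FC to add: 3.783 − 0.1 = 3.683 mg/L as Cl₂.
Cl₂ equivalent: 3.683 mg/L × 772,140 L = 2844 g.
Product at 58.2% available Cl: 2844 / 0.582 = 4886 g.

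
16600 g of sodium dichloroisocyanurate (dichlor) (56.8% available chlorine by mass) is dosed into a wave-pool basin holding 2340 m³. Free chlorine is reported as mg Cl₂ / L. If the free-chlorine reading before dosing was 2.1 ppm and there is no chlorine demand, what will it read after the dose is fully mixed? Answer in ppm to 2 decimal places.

6.13 ppm

Volume: 2340 m³ = 2,340,000 L.
Available chlorine delivered: 16,600 g × 0.568 = 9429 g as Cl₂.
Concentration rise: 9429 g / 2,340,000 L = 4.029 mg/L = 4.03 ppm.
Final FC: 2.1 + 4.03 = 6.13 ppm.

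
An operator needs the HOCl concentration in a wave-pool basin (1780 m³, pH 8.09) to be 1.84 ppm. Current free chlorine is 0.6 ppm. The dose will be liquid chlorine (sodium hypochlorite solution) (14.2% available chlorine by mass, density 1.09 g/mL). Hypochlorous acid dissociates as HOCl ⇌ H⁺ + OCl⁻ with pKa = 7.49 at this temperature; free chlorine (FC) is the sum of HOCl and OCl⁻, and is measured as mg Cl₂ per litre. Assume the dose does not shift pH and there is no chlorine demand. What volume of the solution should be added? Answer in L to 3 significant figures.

98.5 L

Volume: 1780 m³ = 1,780,000 L.
[OCl⁻]/[HOCl] = 10^(pH − pKa) = 10^(8.09 − 7.49) = 3.981; fraction as HOCl = 1/(1 + 3.981) = 0.2008.
Free chlorine required for 1.84 ppm HOCl: 1.84 / 0.2008 = 9.165 ppm.
FC to add: 9.165 − 0.6 = 8.565 mg/L as Cl₂.
Cl₂ equivalent: 8.565 mg/L × 1,780,000 L = 15,250 g.
Product at 14.2% available Cl: 15,250 / 0.142 = 107,400 g.
Volume: 107,400 g ÷ 1.09 g/mL = 98,500 mL.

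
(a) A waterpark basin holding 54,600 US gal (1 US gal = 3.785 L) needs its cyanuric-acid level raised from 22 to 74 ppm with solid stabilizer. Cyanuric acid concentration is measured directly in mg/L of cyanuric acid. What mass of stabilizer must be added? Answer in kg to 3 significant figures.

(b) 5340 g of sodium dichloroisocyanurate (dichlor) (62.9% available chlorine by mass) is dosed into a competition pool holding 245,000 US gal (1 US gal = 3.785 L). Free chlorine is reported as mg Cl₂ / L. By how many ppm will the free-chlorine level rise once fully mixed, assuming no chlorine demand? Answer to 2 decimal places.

(a) 10.7 kg; (b) 3.62 ppm

(a) Volume: 54,600 US gal × 3.785 L/gal = 206,661 L.
(a) CYA to add: (74 − 22) = 52 mg/L × 206,661 L = 10,750 g cyanuric acid.

(b) Volume: 245,000 US gal × 3.785 L/gal = 927,325 L.
(b) Available chlorine delivered: 5340 g × 0.629 = 3359 g as Cl₂.
(b) Concentration rise: 3359 g / 927,325 L = 3.622 mg/L = 3.62 ppm.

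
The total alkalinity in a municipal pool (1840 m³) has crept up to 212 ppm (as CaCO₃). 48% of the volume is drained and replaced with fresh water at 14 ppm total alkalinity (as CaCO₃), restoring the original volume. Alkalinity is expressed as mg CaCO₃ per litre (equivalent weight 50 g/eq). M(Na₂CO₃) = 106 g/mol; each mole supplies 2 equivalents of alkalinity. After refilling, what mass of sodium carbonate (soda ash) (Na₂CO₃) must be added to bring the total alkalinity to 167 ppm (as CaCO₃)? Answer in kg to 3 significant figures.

Volume: 1840 m³ = 1,840,000 L.
After draining 48% and refilling: 212 × 0.52 + 14 × 0.48 = 116.96 ppm.
Deficit to target: 167 − 116.96 = 50.04 mg/L.
As CaCO₃: 50.04 mg/L × 1,840,000 L = 92,070 g; ÷ 50 g/eq ÷ 2 = 920.7 mol Na₂CO₃.
Mass: 920.7 × 106 = 97,600 g.

97.6 kg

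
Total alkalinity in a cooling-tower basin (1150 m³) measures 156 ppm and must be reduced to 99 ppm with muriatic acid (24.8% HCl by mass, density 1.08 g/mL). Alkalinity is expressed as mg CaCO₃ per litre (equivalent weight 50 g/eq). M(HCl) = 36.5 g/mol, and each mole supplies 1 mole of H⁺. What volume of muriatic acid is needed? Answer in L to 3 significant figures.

Volume: 1150 m³ = 1,150,000 L.
Alkalinity to neutralize: (156 − 99) = 57 mg/L as CaCO₃ × 1,150,000 L = 65,550 g as CaCO₃.
Equivalents of H⁺ required: 65,550 ÷ 50 g/eq = 1311 eq = 1311 mol HCl.
Mass of HCl: 1311 × 36.5 = 47,850 g.
Mass of 24.8% solution: 47,850 / 0.248 = 192,900 g.
Volume: 192,900 g ÷ 1.08 g/mL = 178,700 mL.

179 L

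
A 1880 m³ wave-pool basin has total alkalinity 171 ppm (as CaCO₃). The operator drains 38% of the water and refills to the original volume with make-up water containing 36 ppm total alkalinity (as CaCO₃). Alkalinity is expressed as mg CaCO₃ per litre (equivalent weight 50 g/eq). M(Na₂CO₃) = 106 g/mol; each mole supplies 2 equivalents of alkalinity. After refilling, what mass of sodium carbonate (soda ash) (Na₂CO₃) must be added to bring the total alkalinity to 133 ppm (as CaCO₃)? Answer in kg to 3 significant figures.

26.5 kg

Volume: 1880 m³ = 1,880,000 L.
After draining 38% and refilling: 171 × 0.62 + 36 × 0.38 = 119.7 ppm.
Deficit to target: 133 − 119.7 = 13.3 mg/L.
As CaCO₃: 13.3 mg/L × 1,880,000 L = 25,000 g; ÷ 50 g/eq ÷ 2 = 250 mol Na₂CO₃.
Mass: 250 × 106 = 26,500 g.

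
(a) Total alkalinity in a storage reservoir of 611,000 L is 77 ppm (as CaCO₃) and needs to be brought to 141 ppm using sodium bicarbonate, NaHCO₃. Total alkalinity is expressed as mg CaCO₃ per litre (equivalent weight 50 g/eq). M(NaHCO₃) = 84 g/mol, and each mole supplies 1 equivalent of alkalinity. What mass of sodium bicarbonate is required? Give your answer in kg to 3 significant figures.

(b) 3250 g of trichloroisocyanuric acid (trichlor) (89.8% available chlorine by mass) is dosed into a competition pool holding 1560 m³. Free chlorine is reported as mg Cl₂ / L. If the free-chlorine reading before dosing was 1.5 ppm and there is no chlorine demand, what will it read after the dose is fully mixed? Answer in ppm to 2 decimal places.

(a) 65.7 kg; (b) 3.37 ppm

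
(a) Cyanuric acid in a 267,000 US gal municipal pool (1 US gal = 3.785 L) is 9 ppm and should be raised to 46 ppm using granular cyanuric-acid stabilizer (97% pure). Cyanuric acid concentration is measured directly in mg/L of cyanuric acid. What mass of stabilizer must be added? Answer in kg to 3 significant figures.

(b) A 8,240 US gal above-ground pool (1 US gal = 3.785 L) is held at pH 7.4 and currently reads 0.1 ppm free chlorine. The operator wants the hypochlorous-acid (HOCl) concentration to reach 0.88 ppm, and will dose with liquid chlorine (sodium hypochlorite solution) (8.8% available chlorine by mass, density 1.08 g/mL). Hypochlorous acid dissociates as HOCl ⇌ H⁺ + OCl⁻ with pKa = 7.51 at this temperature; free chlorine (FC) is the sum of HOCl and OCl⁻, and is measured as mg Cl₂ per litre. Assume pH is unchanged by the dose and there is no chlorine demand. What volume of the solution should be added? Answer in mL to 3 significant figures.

(a) Volume: 267,000 US gal × 3.785 L/gal = 1,010,595 L.
(a) CYA to add: (46 − 9) = 37 mg/L × 1,010,595 L = 37,390 g cyanuric acid.
(a) At 97% purity: 37,390 / 0.97 = 38,550 g product.

(b) Volume: 8,240 US gal × 3.785 L/gal = 31,188 L.
(b) [OCl⁻]/[HOCl] = 10^(pH − pKa) = 10^(7.4 − 7.51) = 0.7762; fraction as HOCl = 1/(1 + 0.7762) = 0.563.
(b) Free chlorine required for 0.88 ppm HOCl: 0.88 / 0.563 = 1.563 ppm.
(b) FC to add: 1.563 − 0.1 = 1.463 mg/L as Cl₂.
(b) Cl₂ equivalent: 1.463 mg/L × 31,188 L = 45.63 g.
(b) Product at 8.8% available Cl: 45.63 / 0.088 = 518.5 g.
(b) Volume: 518.5 g ÷ 1.08 g/mL = 480.1 mL.

(a) 38.5 kg; (b) 480 mL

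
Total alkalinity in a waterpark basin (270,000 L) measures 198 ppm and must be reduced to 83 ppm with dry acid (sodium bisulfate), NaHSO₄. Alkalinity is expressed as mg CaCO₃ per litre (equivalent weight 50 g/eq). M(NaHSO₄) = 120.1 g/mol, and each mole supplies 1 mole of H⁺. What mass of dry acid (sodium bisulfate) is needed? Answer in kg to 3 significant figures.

74.6 kg

Alkalinity to neutralize: (198 − 83) = 115 mg/L as CaCO₃ × 270,000 L = 31,050 g as CaCO₃.
Equivalents of H⁺ required: 31,050 ÷ 50 g/eq = 621 eq = 621 mol NaHSO₄.
Mass of NaHSO₄: 621 × 120.1 = 74,580 g.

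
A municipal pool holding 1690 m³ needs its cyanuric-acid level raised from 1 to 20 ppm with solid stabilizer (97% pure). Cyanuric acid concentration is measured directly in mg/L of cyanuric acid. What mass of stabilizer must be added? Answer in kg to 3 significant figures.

Volume: 1690 m³ = 1,690,000 L.
CYA to add: (20 − 1) = 19 mg/L × 1,690,000 L = 32,110 g cyanuric acid.
At 97% purity: 32,110 / 0.97 = 33,100 g product.

33.1 kg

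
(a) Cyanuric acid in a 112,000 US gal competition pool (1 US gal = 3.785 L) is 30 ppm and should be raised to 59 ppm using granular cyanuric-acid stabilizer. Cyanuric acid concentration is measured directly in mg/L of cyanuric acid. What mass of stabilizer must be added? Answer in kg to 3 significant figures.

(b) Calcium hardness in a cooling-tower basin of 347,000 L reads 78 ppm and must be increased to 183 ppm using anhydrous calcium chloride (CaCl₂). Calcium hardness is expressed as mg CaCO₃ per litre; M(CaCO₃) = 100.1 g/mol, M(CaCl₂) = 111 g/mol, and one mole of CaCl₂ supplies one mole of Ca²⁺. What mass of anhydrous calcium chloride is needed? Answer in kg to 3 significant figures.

(a) Volume: 112,000 US gal × 3.785 L/gal = 423,920 L.
(a) CYA to add: (59 − 30) = 29 mg/L × 423,920 L = 12,290 g cyanuric acid.

(b) Hardness to add: (183 − 78) = 105 mg/L as CaCO₃ × 347,000 L = 36,440 g as CaCO₃.
(b) Moles of Ca²⁺ (1 mol Ca²⁺ ≡ 1 mol CaCO₃): 36,440 / 100.1 g/mol = 364 mol.
(b) Mass of CaCl₂: 364 × 111 = 40,400 g.

(a) 12.3 kg; (b) 40.4 kg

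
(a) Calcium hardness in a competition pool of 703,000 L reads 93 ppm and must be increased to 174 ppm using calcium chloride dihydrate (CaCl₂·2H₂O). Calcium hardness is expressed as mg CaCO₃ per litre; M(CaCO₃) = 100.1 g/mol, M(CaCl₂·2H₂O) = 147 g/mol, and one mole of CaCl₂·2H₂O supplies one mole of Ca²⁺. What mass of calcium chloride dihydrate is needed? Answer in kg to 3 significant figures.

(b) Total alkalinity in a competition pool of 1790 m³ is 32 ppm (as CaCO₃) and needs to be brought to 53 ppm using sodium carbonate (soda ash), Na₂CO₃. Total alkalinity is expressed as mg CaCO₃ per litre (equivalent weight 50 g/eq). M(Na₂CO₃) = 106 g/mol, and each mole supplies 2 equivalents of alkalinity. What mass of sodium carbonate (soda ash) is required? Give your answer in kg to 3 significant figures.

(a) 83.6 kg; (b) 39.8 kg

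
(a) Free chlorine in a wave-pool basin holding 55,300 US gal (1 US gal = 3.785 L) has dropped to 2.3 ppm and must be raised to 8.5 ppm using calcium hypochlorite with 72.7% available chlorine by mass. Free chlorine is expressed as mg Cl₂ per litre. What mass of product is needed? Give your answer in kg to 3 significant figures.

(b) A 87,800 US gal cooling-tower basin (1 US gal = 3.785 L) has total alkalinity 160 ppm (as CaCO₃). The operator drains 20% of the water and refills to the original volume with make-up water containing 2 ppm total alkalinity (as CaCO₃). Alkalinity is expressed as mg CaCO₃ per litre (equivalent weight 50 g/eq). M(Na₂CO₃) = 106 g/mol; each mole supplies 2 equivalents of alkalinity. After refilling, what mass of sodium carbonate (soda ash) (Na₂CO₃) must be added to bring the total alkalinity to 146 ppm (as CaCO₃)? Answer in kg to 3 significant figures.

(a) 1.79 kg; (b) 6.20 kg

(a) Volume: 55,300 US gal × 3.785 L/gal = 209,310 L.
(a) Chlorine deficit: 8.5 − 2.3 = 6.2 ppm = 6.2 mg/L as Cl₂.
(a) Cl₂ equivalent needed: 6.2 mg/L × 209,310 L = 1,298,000 mg = 1298 g.
(a) Product at 72.7% available chlorine: 1298 / 0.727 = 1785 g.

(b) Volume: 87,800 US gal × 3.785 L/gal = 332,323 L.
(b) After draining 20% and refilling: 160 × 0.80 + 2 × 0.20 = 128.4 ppm.
(b) Deficit to target: 146 − 128.4 = 17.6 mg/L.
(b) As CaCO₃: 17.6 mg/L × 332,323 L = 5849 g; ÷ 50 g/eq ÷ 2 = 58.49 mol Na₂CO₃.
(b) Mass: 58.49 × 106 = 6200 g.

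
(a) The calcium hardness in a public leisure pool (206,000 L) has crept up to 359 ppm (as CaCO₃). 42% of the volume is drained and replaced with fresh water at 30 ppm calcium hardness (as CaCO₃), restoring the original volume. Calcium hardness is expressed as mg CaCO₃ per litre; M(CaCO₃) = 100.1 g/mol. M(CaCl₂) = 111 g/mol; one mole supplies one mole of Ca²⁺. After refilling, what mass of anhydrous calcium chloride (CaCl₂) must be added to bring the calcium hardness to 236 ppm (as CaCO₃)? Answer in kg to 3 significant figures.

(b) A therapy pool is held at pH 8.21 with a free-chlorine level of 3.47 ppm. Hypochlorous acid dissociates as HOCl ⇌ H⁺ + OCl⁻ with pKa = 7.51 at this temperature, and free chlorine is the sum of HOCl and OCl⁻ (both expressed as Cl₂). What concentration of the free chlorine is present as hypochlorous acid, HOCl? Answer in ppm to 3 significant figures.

(a) 3.47 kg; (b) 0.577 ppm

(a) After draining 42% and refilling: 359 × 0.58 + 30 × 0.42 = 220.82 ppm.
(a) Deficit to target: 236 − 220.82 = 15.18 mg/L.
(a) As CaCO₃: 15.18 mg/L × 206,000 L = 3127 g; ÷ 100.1 = 31.24 mol Ca²⁺.
(a) Mass: 31.24 × 111 = 3468 g.

(b) [OCl⁻]/[HOCl] = 10^(pH − pKa) = 10^(8.21 − 7.51) = 10^0.70 = 5.012.
(b) Fraction as HOCl = 1 / (1 + 5.012) = 0.1663.
(b) HOCl = 0.1663 × 3.47 ppm = 0.5772 ppm.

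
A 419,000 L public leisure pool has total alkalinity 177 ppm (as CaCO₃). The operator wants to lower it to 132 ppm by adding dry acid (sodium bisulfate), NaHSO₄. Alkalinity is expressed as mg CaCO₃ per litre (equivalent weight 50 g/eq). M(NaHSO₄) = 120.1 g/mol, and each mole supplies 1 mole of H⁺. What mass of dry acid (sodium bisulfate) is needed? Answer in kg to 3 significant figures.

Alkalinity to neutralize: (177 − 132) = 45 mg/L as CaCO₃ × 419,000 L = 18,860 g as CaCO₃.
Equivalents of H⁺ required: 18,860 ÷ 50 g/eq = 377.1 eq = 377.1 mol NaHSO₄.
Mass of NaHSO₄: 377.1 × 120.1 = 45,290 g.

45.3 kg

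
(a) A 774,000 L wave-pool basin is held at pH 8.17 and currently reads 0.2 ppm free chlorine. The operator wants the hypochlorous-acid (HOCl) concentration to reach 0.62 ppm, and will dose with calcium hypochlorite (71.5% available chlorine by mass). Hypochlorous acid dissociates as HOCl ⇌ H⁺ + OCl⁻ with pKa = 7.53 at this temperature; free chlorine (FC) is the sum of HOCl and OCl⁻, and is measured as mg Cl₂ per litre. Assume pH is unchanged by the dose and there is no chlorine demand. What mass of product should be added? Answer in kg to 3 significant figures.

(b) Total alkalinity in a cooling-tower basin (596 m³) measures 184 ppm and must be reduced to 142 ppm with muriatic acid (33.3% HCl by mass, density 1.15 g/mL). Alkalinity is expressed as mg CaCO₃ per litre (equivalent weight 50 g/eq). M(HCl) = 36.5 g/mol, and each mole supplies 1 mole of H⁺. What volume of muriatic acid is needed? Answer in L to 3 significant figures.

(a) 3.38 kg; (b) 47.7 L

(a) [OCl⁻]/[HOCl] = 10^(pH − pKa) = 10^(8.17 − 7.53) = 4.365; fraction as HOCl = 1/(1 + 4.365) = 0.1864.
(a) Free chlorine required for 0.62 ppm HOCl: 0.62 / 0.1864 = 3.326 ppm.
(a) FC to add: 3.326 − 0.2 = 3.126 mg/L as Cl₂.
(a) Cl₂ equivalent: 3.126 mg/L × 774,000 L = 2420 g.
(a) Product at 71.5% available Cl: 2420 / 0.715 = 3384 g.

(b) Volume: 596 m³ = 596,000 L.
(b) Alkalinity to neutralize: (184 − 142) = 42 mg/L as CaCO₃ × 596,000 L = 25,030 g as CaCO₃.
(b) Equivalents of H⁺ required: 25,030 ÷ 50 g/eq = 500.6 eq = 500.6 mol HCl.
(b) Mass of HCl: 500.6 × 36.5 = 18,270 g.
(b) Mass of 33.3% solution: 18,270 / 0.333 = 54,870 g.
(b) Volume: 54,870 g ÷ 1.15 g/mL = 47,720 mL.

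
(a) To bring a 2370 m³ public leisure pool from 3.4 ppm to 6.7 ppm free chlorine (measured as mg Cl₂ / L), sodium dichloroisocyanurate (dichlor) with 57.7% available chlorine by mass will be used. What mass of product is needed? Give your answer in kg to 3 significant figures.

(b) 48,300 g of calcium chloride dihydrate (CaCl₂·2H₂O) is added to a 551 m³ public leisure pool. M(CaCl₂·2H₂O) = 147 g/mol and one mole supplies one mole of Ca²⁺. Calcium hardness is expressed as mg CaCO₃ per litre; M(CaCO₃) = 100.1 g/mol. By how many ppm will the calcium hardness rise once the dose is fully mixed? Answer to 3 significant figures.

(a) 13.6 kg; (b) 59.7 ppm

(a) Volume: 2370 m³ = 2,370,000 L.
(a) Chlorine deficit: 6.7 − 3.4 = 3.3 ppm = 3.3 mg/L as Cl₂.
(a) Cl₂ equivalent needed: 3.3 mg/L × 2,370,000 L = 7,821,000 mg = 7821 g.
(a) Product at 57.7% available chlorine: 7821 / 0.577 = 13,550 g.

(b) Volume: 551 m³ = 551,000 L.
(b) Moles of Ca²⁺: 48,300 g ÷ 147 g/mol = 328.6 mol.
(b) As CaCO₃: 328.6 mol × 100.1 g/mol = 32,890 g.
(b) Rise: 32,890 g / 551,000 L × 1000 = 59.69 mg/L.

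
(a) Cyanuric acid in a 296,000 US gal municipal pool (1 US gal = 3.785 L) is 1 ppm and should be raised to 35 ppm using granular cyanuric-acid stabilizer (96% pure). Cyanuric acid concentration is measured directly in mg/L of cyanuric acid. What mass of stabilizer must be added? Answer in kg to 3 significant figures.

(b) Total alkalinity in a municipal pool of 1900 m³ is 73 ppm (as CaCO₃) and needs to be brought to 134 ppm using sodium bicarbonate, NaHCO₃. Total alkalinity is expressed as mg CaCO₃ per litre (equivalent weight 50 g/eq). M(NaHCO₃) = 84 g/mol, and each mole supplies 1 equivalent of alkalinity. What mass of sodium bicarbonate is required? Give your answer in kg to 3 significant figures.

(a) 39.7 kg; (b) 195 kg

(a) Volume: 296,000 US gal × 3.785 L/gal = 1,120,360 L.
(a) CYA to add: (35 − 1) = 34 mg/L × 1,120,360 L = 38,090 g cyanuric acid.
(a) At 96% purity: 38,090 / 0.96 = 39,680 g product.

(b) Volume: 1900 m³ = 1,900,000 L.
(b) Alkalinity to add: (134 − 73) = 61 mg/L as CaCO₃ × 1,900,000 L = 115,900 g as CaCO₃.
(b) Equivalents: 115,900 g ÷ 50 g/eq = 2318 eq.
(b) NaHCO₃ supplies 1 eq per mole → 2318 mol.
(b) Mass: 2318 mol × 84 g/mol = 194,700 g.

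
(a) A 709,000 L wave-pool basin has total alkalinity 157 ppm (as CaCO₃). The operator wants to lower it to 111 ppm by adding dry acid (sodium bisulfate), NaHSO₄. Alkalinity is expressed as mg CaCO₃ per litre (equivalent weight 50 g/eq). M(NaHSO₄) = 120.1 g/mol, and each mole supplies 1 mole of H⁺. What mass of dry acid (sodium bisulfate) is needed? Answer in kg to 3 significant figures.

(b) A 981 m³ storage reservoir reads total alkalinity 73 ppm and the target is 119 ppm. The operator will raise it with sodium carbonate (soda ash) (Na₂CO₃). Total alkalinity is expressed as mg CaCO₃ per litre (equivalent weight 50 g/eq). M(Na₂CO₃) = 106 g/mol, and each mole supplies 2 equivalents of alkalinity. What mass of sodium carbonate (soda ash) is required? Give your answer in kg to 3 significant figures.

(a) 78.3 kg; (b) 47.8 kg

(a) Alkalinity to neutralize: (157 − 111) = 46 mg/L as CaCO₃ × 709,000 L = 32,610 g as CaCO₃.
(a) Equivalents of H⁺ required: 32,610 ÷ 50 g/eq = 652.3 eq = 652.3 mol NaHSO₄.
(a) Mass of NaHSO₄: 652.3 × 120.1 = 78,340 g.

(b) Volume: 981 m³ = 981,000 L.
(b) Alkalinity to add: (119 − 73) = 46 mg/L as CaCO₃ × 981,000 L = 45,130 g as CaCO₃.
(b) Equivalents: 45,130 g ÷ 50 g/eq = 902.5 eq.
(b) Each mole of Na₂CO₃ supplies 2 eq, so 902.5 / 2 = 451.3 mol.
(b) Mass: 451.3 mol × 106 g/mol = 47,830 g.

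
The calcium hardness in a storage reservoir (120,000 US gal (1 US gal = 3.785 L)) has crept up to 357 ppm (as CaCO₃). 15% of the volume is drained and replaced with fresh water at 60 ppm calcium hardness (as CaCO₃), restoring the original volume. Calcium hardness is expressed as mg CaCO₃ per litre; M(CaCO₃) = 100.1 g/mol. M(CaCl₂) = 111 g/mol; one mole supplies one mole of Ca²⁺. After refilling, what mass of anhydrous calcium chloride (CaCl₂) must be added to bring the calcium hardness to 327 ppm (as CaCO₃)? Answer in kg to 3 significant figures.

Volume: 120,000 US gal × 3.785 L/gal = 454,200 L.
After draining 15% and refilling: 357 × 0.85 + 60 × 0.15 = 312.45 ppm.
Deficit to target: 327 − 312.45 = 14.55 mg/L.
As CaCO₃: 14.55 mg/L × 454,200 L = 6609 g; ÷ 100.1 = 66.02 mol Ca²⁺.
Mass: 66.02 × 111 = 7328 g.

7.33 kg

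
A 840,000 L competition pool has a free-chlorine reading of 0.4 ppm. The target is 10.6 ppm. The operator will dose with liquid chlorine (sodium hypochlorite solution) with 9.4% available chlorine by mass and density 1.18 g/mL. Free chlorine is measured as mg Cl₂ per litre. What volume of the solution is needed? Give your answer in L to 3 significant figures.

77.2 L

Chlorine deficit: 10.6 − 0.4 = 10.2 ppm = 10.2 mg/L as Cl₂.
Cl₂ equivalent needed: 10.2 mg/L × 840,000 L = 8,568,000 mg = 8568 g.
Product at 9.4% available chlorine: 8568 / 0.094 = 91,150 g.
Volume at density 1.18 g/mL: 91,150 g ÷ 1.18 g/mL = 77,240 mL.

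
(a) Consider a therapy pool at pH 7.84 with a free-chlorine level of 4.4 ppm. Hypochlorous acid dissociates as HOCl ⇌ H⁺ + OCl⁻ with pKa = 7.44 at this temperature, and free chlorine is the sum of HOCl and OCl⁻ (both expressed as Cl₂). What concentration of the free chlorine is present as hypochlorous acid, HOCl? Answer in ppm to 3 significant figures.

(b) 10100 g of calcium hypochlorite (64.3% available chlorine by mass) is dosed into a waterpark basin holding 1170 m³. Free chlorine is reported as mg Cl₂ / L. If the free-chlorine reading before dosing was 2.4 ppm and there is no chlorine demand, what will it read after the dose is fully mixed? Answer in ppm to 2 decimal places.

(a) [OCl⁻]/[HOCl] = 10^(pH − pKa) = 10^(7.84 − 7.44) = 10^0.40 = 2.512.
(a) Fraction as HOCl = 1 / (1 + 2.512) = 0.2847.
(a) HOCl = 0.2847 × 4.4 ppm = 1.253 ppm.

(b) Volume: 1170 m³ = 1,170,000 L.
(b) Available chlorine delivered: 10,100 g × 0.643 = 6494 g as Cl₂.
(b) Concentration rise: 6494 g / 1,170,000 L = 5.551 mg/L = 5.55 ppm.
(b) Final FC: 2.4 + 5.55 = 7.95 ppm.

(a) 1.25 ppm; (b) 7.95 ppm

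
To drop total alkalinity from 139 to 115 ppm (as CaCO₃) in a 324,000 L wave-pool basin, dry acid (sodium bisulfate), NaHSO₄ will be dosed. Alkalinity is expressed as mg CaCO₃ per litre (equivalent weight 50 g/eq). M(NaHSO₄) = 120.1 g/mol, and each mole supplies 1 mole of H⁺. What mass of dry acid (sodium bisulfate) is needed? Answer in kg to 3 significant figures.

Alkalinity to neutralize: (139 − 115) = 24 mg/L as CaCO₃ × 324,000 L = 7776 g as CaCO₃.
Equivalents of H⁺ required: 7776 ÷ 50 g/eq = 155.5 eq = 155.5 mol NaHSO₄.
Mass of NaHSO₄: 155.5 × 120.1 = 18,680 g.

18.7 kg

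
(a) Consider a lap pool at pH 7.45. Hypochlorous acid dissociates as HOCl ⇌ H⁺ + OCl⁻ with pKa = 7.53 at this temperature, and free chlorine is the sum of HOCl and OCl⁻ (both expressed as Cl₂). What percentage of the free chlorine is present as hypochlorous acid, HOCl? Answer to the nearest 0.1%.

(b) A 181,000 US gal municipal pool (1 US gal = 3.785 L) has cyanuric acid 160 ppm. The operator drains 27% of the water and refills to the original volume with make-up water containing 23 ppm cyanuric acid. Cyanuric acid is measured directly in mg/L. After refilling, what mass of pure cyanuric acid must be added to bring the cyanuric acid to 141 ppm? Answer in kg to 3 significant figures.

(a) 54.6%; (b) 12.3 kg

(a) [OCl⁻]/[HOCl] = 10^(pH − pKa) = 10^(7.45 − 7.53) = 10^-0.08 = 0.8318.
(a) Fraction as HOCl = 1 / (1 + 0.8318) = 0.5459.

(b) Volume: 181,000 US gal × 3.785 L/gal = 685,085 L.
(b) After draining 27% and refilling: 160 × 0.73 + 23 × 0.27 = 123.01 ppm.
(b) Deficit to target: 141 − 123.01 = 17.99 mg/L.
(b) Mass: 17.99 mg/L × 685,085 L = 12,320 g cyanuric acid.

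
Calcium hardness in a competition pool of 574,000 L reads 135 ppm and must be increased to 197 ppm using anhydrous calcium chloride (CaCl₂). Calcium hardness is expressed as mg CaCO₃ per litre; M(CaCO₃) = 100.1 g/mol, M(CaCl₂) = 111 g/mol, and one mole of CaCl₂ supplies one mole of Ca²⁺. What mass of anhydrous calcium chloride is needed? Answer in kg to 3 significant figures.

Hardness to add: (197 − 135) = 62 mg/L as CaCO₃ × 574,000 L = 35,590 g as CaCO₃.
Moles of Ca²⁺ (1 mol Ca²⁺ ≡ 1 mol CaCO₃): 35,590 / 100.1 g/mol = 355.5 mol.
Mass of CaCl₂: 355.5 × 111 = 39,460 g.

39.5 kg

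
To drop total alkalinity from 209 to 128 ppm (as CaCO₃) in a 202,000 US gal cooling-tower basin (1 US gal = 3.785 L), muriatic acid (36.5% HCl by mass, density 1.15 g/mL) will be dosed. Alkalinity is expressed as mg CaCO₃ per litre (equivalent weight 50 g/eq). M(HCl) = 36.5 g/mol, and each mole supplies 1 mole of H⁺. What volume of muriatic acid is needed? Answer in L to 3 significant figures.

Volume: 202,000 US gal × 3.785 L/gal = 764,570 L.
Alkalinity to neutralize: (209 − 128) = 81 mg/L as CaCO₃ × 764,570 L = 61,930 g as CaCO₃.
Equivalents of H⁺ required: 61,930 ÷ 50 g/eq = 1239 eq = 1239 mol HCl.
Mass of HCl: 1239 × 36.5 = 45,210 g.
Mass of 36.5% solution: 45,210 / 0.365 = 123,900 g.
Volume: 123,900 g ÷ 1.15 g/mL = 107,700 mL.

108 L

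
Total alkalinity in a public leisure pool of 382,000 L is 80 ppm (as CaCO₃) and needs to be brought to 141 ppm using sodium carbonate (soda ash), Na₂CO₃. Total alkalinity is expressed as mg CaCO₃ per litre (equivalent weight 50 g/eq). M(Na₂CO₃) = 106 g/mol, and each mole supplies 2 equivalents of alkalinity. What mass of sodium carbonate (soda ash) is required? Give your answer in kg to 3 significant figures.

Alkalinity to add: (141 − 80) = 61 mg/L as CaCO₃ × 382,000 L = 23,300 g as CaCO₃.
Equivalents: 23,300 g ÷ 50 g/eq = 466 eq.
Each mole of Na₂CO₃ supplies 2 eq, so 466 / 2 = 233 mol.
Mass: 233 mol × 106 g/mol = 24,700 g.

24.7 kg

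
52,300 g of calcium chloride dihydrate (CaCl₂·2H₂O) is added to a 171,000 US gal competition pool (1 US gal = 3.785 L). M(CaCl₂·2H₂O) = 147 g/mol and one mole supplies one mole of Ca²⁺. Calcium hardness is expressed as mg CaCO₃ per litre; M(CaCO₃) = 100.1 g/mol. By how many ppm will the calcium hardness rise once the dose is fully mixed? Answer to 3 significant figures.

Volume: 171,000 US gal × 3.785 L/gal = 647,235 L.
Moles of Ca²⁺: 52,300 g ÷ 147 g/mol = 355.8 mol.
As CaCO₃: 355.8 mol × 100.1 g/mol = 35,610 g.
Rise: 35,610 g / 647,235 L × 1000 = 55.02 mg/L.

55.0 ppm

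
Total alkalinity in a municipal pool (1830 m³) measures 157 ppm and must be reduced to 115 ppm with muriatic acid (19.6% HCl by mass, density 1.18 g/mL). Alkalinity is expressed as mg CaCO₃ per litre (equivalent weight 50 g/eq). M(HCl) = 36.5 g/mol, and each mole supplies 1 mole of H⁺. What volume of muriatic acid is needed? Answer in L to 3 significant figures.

Volume: 1830 m³ = 1,830,000 L.
Alkalinity to neutralize: (157 − 115) = 42 mg/L as CaCO₃ × 1,830,000 L = 76,860 g as CaCO₃.
Equivalents of H⁺ required: 76,860 ÷ 50 g/eq = 1537 eq = 1537 mol HCl.
Mass of HCl: 1537 × 36.5 = 56,110 g.
Mass of 19.6% solution: 56,110 / 0.196 = 286,300 g.
Volume: 286,300 g ÷ 1.18 g/mL = 242,600 mL.

243 L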